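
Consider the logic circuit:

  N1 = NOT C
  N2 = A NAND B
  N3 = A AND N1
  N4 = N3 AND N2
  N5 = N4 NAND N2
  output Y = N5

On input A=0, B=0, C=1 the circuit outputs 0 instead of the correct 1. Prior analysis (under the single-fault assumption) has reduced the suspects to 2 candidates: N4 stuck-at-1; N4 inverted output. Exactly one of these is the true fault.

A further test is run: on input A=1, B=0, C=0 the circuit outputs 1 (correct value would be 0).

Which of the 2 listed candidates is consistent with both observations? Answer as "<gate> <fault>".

N4 inverted output

Evaluate each candidate on input A=1, B=0, C=0:
  N4 stuck-at-1: N1=1, N2=1, N3=1, N4=1 [stuck-at-1], N5=0 → 0 — eliminated
  N4 inverted output: N1=1, N2=1, N3=1, N4=0 [inverted output], N5=1 → 1 — matches
Only N4 inverted output reproduces the observed 1.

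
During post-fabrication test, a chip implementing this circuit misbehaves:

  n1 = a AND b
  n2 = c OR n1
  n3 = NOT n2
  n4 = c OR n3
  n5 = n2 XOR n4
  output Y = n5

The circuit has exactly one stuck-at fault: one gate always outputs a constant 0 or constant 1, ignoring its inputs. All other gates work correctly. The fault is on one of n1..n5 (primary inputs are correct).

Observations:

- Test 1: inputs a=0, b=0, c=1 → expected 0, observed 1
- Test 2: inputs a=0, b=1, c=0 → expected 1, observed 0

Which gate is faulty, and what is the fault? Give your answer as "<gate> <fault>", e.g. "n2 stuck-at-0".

Fault-free values for test 1 (a=0, b=0, c=1): n1=0, n2=1, n3=0, n4=1, n5=0, giving Y=0. Observed 1.
Test 1: faults giving observed 1 are {n2 stuck-at-0, n4 stuck-at-0, n5 stuck-at-1}.
Test 2 (a=0, b=1, c=0): fault-free n1=0, n2=0, n3=1, n4=1, n5=1 → 1; observed 0. Eliminates n2 stuck-at-0, n5 stuck-at-1.
Only n4 stuck-at-0 is consistent with every test.

n4 stuck-at-0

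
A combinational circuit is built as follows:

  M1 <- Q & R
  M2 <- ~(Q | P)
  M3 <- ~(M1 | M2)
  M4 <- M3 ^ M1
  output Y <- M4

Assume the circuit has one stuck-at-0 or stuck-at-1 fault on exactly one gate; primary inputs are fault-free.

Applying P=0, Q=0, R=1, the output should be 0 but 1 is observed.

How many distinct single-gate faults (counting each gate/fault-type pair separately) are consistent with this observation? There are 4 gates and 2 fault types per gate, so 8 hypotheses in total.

4

Fault-free: M1=0, M2=1, M3=0, M4=0 → 0. Observed 1.
  M1 stuck-at-0: output 0 ✗
  M1 stuck-at-1: output 1 ✓
  M2 stuck-at-0: output 1 ✓
  M2 stuck-at-1: output 0 ✗
  M3 stuck-at-0: output 0 ✗
  M3 stuck-at-1: output 1 ✓
  M4 stuck-at-0: output 0 ✗
  M4 stuck-at-1: output 1 ✓
Consistent faults: {M1 stuck-at-1, M2 stuck-at-0, M3 stuck-at-1, M4 stuck-at-1} — 4 in all.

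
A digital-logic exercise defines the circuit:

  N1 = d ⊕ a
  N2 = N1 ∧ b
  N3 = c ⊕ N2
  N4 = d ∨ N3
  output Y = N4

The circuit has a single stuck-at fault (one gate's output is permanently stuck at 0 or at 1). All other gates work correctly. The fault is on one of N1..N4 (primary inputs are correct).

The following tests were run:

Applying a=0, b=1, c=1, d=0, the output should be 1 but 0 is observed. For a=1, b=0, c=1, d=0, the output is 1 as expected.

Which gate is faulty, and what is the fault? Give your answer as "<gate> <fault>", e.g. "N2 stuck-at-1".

Fault-free values for test 1 (a=0, b=1, c=1, d=0): N1=0, N2=0, N3=1, N4=1, giving Y=1. Observed 0.
Test 1: faults giving observed 0 are {N1 stuck-at-1, N2 stuck-at-1, N3 stuck-at-0, N4 stuck-at-0}.
Test 2 (a=1, b=0, c=1, d=0): fault-free N1=1, N2=0, N3=1, N4=1 → 1; observed 1. Eliminates N2 stuck-at-1, N3 stuck-at-0, N4 stuck-at-0.
Only N1 stuck-at-1 is consistent with every test.

N1 stuck-at-1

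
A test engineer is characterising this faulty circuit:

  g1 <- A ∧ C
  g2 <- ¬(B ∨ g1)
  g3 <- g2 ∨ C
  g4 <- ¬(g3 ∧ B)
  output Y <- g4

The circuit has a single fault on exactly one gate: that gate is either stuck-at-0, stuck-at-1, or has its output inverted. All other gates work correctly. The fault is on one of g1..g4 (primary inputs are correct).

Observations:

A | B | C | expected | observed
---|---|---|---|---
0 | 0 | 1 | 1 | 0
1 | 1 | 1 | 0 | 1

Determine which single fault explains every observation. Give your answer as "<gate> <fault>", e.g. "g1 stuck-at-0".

g4 inverted output

Fault-free values for test 1 (A=0, B=0, C=1): g1=0, g2=1, g3=1, g4=1, giving Y=1. Observed 0.
Test 1: faults giving observed 0 are {g4 stuck-at-0, g4 inverted output}.
Test 2 (A=1, B=1, C=1): fault-free g1=1, g2=0, g3=1, g4=0 → 0; observed 1. Eliminates g4 stuck-at-0.
Only g4 inverted output is consistent with every test.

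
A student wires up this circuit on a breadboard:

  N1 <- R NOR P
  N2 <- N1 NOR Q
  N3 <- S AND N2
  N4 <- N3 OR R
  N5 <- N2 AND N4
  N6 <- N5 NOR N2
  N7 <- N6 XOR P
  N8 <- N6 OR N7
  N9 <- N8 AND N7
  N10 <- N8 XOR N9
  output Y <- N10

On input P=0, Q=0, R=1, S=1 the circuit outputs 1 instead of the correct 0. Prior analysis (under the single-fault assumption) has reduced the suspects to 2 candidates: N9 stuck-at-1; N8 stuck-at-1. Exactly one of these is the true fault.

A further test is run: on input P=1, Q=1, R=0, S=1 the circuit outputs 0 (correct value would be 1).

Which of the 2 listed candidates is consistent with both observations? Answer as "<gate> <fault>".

Evaluate each candidate on input P=1, Q=1, R=0, S=1:
  N9 stuck-at-1: N1=0, N2=0, N3=0, N4=0, N5=0, N6=1, N7=0, N8=1, N9=1 [stuck-at-1], N10=0 → 0 — matches
  N8 stuck-at-1: N1=0, N2=0, N3=0, N4=0, N5=0, N6=1, N7=0, N8=1 [stuck-at-1], N9=0, N10=1 → 1 — eliminated
Only N9 stuck-at-1 reproduces the observed 0.

N9 stuck-at-1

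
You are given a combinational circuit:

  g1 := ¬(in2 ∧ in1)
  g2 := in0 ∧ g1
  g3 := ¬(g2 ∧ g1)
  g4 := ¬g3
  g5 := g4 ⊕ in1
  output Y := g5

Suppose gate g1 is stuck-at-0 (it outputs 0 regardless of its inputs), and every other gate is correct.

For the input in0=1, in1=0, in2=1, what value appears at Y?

0

Propagate with g1 forced: g1=0 [stuck-at-0], g2=0, g3=1, g4=0, g5=0.
So Y = 0. (Without the fault it would be 1.)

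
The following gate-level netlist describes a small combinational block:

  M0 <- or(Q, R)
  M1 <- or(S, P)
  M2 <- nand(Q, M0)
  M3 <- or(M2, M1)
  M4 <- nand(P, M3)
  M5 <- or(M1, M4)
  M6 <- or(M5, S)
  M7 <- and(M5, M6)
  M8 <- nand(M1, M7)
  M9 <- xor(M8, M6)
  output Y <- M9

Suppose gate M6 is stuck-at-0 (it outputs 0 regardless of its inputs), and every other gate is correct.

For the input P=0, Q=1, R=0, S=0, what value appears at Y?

Propagate with M6 forced: M0=1, M1=0, M2=0, M3=0, M4=1, M5=1, M6=0 [stuck-at-0], M7=0, M8=1, M9=1.
So Y = 1. (Without the fault it would be 0.)

1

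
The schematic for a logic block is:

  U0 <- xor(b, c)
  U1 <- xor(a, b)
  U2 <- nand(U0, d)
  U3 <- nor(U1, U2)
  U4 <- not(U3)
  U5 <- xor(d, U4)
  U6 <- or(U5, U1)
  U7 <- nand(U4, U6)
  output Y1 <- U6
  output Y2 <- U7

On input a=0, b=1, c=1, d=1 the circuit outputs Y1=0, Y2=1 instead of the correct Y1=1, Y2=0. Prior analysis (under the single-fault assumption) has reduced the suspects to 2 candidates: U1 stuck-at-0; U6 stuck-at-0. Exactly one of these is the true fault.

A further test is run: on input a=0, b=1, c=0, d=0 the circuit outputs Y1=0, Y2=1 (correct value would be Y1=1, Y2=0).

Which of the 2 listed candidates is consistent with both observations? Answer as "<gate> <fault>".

U6 stuck-at-0

Evaluate each candidate on input a=0, b=1, c=0, d=0:
  U1 stuck-at-0: U0=1, U1=0 [stuck-at-0], U2=1, U3=0, U4=1, U5=1, U6=1, U7=0 → Y1=1, Y2=0 — eliminated
  U6 stuck-at-0: U0=1, U1=1, U2=1, U3=0, U4=1, U5=1, U6=0 [stuck-at-0], U7=1 → Y1=0, Y2=1 — matches
Only U6 stuck-at-0 reproduces the observed Y1=0, Y2=1.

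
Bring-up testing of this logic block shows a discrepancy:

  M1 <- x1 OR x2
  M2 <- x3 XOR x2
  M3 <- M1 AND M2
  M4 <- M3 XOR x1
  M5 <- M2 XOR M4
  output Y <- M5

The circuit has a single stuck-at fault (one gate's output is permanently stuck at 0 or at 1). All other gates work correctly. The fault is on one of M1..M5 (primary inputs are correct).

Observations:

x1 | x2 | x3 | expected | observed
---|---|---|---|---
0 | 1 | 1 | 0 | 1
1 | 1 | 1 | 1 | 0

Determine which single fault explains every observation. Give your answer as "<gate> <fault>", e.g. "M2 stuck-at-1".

M3 stuck-at-1

Fault-free values for test 1 (x1=0, x2=1, x3=1): M1=1, M2=0, M3=0, M4=0, M5=0, giving Y=0. Observed 1.
Test 1: faults giving observed 1 are {M3 stuck-at-1, M4 stuck-at-1, M5 stuck-at-1}.
Test 2 (x1=1, x2=1, x3=1): fault-free M1=1, M2=0, M3=0, M4=1, M5=1 → 1; observed 0. Eliminates M4 stuck-at-1, M5 stuck-at-1.
Only M3 stuck-at-1 is consistent with every test.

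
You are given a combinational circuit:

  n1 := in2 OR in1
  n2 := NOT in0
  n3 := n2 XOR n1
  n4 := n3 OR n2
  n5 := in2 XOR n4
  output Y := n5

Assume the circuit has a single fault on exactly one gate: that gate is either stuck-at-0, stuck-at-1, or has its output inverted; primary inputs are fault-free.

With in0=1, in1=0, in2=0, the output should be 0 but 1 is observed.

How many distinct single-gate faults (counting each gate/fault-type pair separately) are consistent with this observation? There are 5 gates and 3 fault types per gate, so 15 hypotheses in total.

Fault-free: n1=0, n2=0, n3=0, n4=0, n5=0 → 0. Observed 1.
  n1: stuck-at-1, inverted output ✓; others ✗
  n2: stuck-at-1, inverted output ✓; others ✗
  n3: stuck-at-1, inverted output ✓; others ✗
  n4: stuck-at-1, inverted output ✓; others ✗
  n5: stuck-at-1, inverted output ✓; others ✗
Consistent faults: {n1 stuck-at-1, n1 inverted output, n2 stuck-at-1, n2 inverted output, n3 stuck-at-1, n3 inverted output, n4 stuck-at-1, n4 inverted output, n5 stuck-at-1, n5 inverted output} — 10 in all.

10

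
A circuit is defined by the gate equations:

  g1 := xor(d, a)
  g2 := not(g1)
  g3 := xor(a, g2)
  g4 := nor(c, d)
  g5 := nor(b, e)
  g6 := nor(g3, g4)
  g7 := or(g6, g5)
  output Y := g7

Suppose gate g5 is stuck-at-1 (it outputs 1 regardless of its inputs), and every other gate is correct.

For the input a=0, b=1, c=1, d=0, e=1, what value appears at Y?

1

Propagate with g5 forced: g1=0, g2=1, g3=1, g4=0, g5=1 [stuck-at-1], g6=0, g7=1.
So Y = 1. (Without the fault it would be 0.)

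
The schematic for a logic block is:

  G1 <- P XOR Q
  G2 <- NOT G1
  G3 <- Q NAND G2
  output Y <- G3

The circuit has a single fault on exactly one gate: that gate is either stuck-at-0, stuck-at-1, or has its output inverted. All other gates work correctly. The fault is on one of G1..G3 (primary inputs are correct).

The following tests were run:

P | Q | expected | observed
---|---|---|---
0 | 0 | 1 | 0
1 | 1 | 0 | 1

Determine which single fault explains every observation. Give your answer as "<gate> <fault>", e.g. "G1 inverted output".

G3 inverted output

Fault-free values for test 1 (P=0, Q=0): G1=0, G2=1, G3=1, giving Y=1. Observed 0.
Test 1: faults giving observed 0 are {G3 stuck-at-0, G3 inverted output}.
Test 2 (P=1, Q=1): fault-free G1=0, G2=1, G3=0 → 0; observed 1. Eliminates G3 stuck-at-0.
Only G3 inverted output is consistent with every test.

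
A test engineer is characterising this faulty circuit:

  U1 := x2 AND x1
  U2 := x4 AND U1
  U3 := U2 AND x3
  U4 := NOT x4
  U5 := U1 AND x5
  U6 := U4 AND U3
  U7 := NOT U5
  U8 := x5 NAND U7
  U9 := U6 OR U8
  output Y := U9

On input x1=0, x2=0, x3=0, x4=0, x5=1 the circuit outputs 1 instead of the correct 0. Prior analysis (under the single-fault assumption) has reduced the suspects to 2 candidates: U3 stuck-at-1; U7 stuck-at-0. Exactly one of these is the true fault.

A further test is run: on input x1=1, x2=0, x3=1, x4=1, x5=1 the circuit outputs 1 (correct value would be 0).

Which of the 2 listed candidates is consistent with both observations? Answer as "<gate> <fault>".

Evaluate each candidate on input x1=1, x2=0, x3=1, x4=1, x5=1:
  U3 stuck-at-1: U1=0, U2=0, U3=1 [stuck-at-1], U4=0, U5=0, U6=0, U7=1, U8=0, U9=0 → 0 — eliminated
  U7 stuck-at-0: U1=0, U2=0, U3=0, U4=0, U5=0, U6=0, U7=0 [stuck-at-0], U8=1, U9=1 → 1 — matches
Only U7 stuck-at-0 reproduces the observed 1.

U7 stuck-at-0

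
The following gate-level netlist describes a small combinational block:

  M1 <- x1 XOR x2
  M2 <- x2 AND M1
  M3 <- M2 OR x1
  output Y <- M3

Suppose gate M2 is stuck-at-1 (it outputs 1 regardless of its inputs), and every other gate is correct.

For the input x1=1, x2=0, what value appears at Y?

Propagate with M2 forced: M1=1, M2=1 [stuck-at-1], M3=1.
So Y = 1. (Same as the fault-free value — the fault is masked on this input.)

1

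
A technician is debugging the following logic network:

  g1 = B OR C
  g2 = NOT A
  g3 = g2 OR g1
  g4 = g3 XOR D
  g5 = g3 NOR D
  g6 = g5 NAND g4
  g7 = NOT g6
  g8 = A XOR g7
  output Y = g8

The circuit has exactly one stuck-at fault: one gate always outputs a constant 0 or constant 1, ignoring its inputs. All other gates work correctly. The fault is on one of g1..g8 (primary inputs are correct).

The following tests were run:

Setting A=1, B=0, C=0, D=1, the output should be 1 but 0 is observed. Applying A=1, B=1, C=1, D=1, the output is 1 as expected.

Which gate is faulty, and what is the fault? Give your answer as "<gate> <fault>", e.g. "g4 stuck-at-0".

g5 stuck-at-1

Fault-free values for test 1 (A=1, B=0, C=0, D=1): g1=0, g2=0, g3=0, g4=1, g5=0, g6=1, g7=0, g8=1, giving Y=1. Observed 0.
Test 1: faults giving observed 0 are {g5 stuck-at-1, g6 stuck-at-0, g7 stuck-at-1, g8 stuck-at-0}.
Test 2 (A=1, B=1, C=1, D=1): fault-free g1=1, g2=0, g3=1, g4=0, g5=0, g6=1, g7=0, g8=1 → 1; observed 1. Eliminates g6 stuck-at-0, g7 stuck-at-1, g8 stuck-at-0.
Only g5 stuck-at-1 is consistent with every test.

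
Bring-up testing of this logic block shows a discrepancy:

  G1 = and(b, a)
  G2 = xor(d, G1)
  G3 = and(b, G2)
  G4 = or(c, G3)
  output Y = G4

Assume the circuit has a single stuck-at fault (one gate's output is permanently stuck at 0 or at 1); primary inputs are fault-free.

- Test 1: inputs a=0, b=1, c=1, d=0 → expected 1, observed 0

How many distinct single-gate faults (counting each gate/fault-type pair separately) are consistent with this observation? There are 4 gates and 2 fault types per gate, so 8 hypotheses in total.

Fault-free: G1=0, G2=0, G3=0, G4=1 → 1. Observed 0.
  G1 stuck-at-0: output 1 ✗
  G1 stuck-at-1: output 1 ✗
  G2 stuck-at-0: output 1 ✗
  G2 stuck-at-1: output 1 ✗
  G3 stuck-at-0: output 1 ✗
  G3 stuck-at-1: output 1 ✗
  G4 stuck-at-0: output 0 ✓
  G4 stuck-at-1: output 1 ✗
Consistent faults: {G4 stuck-at-0} — 1 in all.

1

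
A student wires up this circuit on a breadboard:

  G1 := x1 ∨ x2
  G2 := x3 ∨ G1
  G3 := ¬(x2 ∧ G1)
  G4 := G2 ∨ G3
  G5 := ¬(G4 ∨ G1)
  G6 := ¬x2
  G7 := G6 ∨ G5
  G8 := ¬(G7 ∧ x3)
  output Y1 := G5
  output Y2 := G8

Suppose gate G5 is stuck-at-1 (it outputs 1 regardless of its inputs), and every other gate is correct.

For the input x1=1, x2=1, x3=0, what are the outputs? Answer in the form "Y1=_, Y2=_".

Propagate with G5 forced: G1=1, G2=1, G3=0, G4=1, G5=1 [stuck-at-1], G6=0, G7=1, G8=1.
So the outputs are Y1=1, Y2=1. (Without the fault they would be Y1=0, Y2=1.)

Y1=1, Y2=1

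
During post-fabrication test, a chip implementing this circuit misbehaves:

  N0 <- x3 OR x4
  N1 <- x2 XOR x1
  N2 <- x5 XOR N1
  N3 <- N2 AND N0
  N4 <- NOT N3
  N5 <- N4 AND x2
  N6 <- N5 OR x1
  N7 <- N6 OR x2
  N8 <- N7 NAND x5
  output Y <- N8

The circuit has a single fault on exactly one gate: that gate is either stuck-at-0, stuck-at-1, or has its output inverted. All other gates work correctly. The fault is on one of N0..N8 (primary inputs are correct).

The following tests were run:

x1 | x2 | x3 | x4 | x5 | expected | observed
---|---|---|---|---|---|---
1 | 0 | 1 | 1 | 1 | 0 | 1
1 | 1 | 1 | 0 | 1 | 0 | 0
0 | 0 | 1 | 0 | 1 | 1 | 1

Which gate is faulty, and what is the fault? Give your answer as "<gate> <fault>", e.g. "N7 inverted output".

N6 stuck-at-0

Fault-free values for test 1 (x1=1, x2=0, x3=1, x4=1, x5=1): N0=1, N1=1, N2=0, N3=0, N4=1, N5=0, N6=1, N7=1, N8=0, giving Y=0. Observed 1.
Test 1: faults giving observed 1 are {N6 stuck-at-0, N6 inverted output, N7 stuck-at-0, N7 inverted output, N8 stuck-at-1, N8 inverted output}.
Test 2 (x1=1, x2=1, x3=1, x4=0, x5=1): fault-free N0=1, N1=0, N2=1, N3=1, N4=0, N5=0, N6=1, N7=1, N8=0 → 0; observed 0. Eliminates N7 stuck-at-0, N7 inverted output, N8 stuck-at-1, N8 inverted output.
Test 3 (x1=0, x2=0, x3=1, x4=0, x5=1): fault-free N0=1, N1=0, N2=1, N3=1, N4=0, N5=0, N6=0, N7=0, N8=1 → 1; observed 1. Eliminates N6 inverted output.
Only N6 stuck-at-0 is consistent with every test.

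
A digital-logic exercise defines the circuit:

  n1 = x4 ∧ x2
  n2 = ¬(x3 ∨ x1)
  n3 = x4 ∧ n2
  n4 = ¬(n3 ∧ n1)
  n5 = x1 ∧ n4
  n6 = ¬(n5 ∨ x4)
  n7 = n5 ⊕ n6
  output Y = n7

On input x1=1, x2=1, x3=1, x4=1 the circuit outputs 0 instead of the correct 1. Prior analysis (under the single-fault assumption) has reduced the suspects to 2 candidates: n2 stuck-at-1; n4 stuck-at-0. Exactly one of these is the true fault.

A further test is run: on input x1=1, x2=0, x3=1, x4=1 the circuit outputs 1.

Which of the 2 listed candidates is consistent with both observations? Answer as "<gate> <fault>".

n2 stuck-at-1

Evaluate each candidate on input x1=1, x2=0, x3=1, x4=1:
  n2 stuck-at-1: n1=0, n2=1 [stuck-at-1], n3=1, n4=1, n5=1, n6=0, n7=1 → 1 — matches
  n4 stuck-at-0: n1=0, n2=0, n3=0, n4=0 [stuck-at-0], n5=0, n6=0, n7=0 → 0 — eliminated
Only n2 stuck-at-1 reproduces the observed 1.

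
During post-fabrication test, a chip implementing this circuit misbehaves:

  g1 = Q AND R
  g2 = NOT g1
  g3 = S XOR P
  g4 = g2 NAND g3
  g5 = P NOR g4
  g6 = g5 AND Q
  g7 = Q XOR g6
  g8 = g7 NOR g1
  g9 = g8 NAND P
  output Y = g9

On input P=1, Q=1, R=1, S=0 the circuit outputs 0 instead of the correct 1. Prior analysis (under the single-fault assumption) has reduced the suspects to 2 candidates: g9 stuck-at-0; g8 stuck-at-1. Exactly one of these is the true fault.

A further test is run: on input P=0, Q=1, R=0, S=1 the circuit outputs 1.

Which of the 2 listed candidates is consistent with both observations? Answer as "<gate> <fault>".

Evaluate each candidate on input P=0, Q=1, R=0, S=1:
  g9 stuck-at-0: g1=0, g2=1, g3=1, g4=0, g5=1, g6=1, g7=0, g8=1, g9=0 [stuck-at-0] → 0 — eliminated
  g8 stuck-at-1: g1=0, g2=1, g3=1, g4=0, g5=1, g6=1, g7=0, g8=1 [stuck-at-1], g9=1 → 1 — matches
Only g8 stuck-at-1 reproduces the observed 1.

g8 stuck-at-1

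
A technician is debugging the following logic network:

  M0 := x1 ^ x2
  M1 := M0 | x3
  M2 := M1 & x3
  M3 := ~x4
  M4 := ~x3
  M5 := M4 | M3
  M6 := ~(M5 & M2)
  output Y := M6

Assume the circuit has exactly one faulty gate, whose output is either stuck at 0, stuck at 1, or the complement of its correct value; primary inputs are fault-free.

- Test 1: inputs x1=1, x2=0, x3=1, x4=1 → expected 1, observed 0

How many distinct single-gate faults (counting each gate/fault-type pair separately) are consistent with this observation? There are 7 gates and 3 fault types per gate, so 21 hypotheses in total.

Fault-free: M0=1, M1=1, M2=1, M3=0, M4=0, M5=0, M6=1 → 1. Observed 0.
  M0: none of the 3 fault types match ✗
  M1: none of the 3 fault types match ✗
  M2: none of the 3 fault types match ✗
  M3: stuck-at-1, inverted output ✓; others ✗
  M4: stuck-at-1, inverted output ✓; others ✗
  M5: stuck-at-1, inverted output ✓; others ✗
  M6: stuck-at-0, inverted output ✓; others ✗
Consistent faults: {M3 stuck-at-1, M3 inverted output, M4 stuck-at-1, M4 inverted output, M5 stuck-at-1, M5 inverted output, M6 stuck-at-0, M6 inverted output} — 8 in all.

8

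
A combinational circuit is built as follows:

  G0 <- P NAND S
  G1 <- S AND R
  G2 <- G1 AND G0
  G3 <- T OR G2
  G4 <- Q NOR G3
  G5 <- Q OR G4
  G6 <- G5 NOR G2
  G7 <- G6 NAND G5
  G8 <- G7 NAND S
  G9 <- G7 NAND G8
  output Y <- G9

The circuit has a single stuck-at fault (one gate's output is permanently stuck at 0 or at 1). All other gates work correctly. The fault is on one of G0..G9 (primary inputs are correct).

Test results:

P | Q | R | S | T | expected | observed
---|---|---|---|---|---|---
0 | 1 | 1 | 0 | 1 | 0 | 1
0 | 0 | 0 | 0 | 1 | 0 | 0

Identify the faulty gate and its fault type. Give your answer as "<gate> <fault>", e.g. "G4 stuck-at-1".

G6 stuck-at-1

Fault-free values for test 1 (P=0, Q=1, R=1, S=0, T=1): G0=1, G1=0, G2=0, G3=1, G4=0, G5=1, G6=0, G7=1, G8=1, G9=0, giving Y=0. Observed 1.
Test 1: faults giving observed 1 are {G6 stuck-at-1, G7 stuck-at-0, G8 stuck-at-0, G9 stuck-at-1}.
Test 2 (P=0, Q=0, R=0, S=0, T=1): fault-free G0=1, G1=0, G2=0, G3=1, G4=0, G5=0, G6=1, G7=1, G8=1, G9=0 → 0; observed 0. Eliminates G7 stuck-at-0, G8 stuck-at-0, G9 stuck-at-1.
Only G6 stuck-at-1 is consistent with every test.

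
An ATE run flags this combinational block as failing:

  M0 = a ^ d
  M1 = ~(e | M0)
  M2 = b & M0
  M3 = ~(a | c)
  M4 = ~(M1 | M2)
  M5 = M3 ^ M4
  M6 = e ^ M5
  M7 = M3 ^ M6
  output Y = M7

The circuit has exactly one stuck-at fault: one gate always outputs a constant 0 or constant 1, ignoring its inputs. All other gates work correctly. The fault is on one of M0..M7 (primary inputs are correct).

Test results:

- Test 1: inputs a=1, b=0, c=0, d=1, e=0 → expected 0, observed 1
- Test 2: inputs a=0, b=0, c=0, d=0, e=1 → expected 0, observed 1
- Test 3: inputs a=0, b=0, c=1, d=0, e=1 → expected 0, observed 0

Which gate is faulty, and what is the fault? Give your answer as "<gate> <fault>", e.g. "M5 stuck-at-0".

M5 stuck-at-1

Fault-free values for test 1 (a=1, b=0, c=0, d=1, e=0): M0=0, M1=1, M2=0, M3=0, M4=0, M5=0, M6=0, M7=0, giving Y=0. Observed 1.
Test 1: faults giving observed 1 are {M0 stuck-at-1, M1 stuck-at-0, M4 stuck-at-1, M5 stuck-at-1, M6 stuck-at-1, M7 stuck-at-1}.
Test 2 (a=0, b=0, c=0, d=0, e=1): fault-free M0=0, M1=0, M2=0, M3=1, M4=1, M5=0, M6=1, M7=0 → 0; observed 1. Eliminates M0 stuck-at-1, M1 stuck-at-0, M4 stuck-at-1, M6 stuck-at-1.
Test 3 (a=0, b=0, c=1, d=0, e=1): fault-free M0=0, M1=0, M2=0, M3=0, M4=1, M5=1, M6=0, M7=0 → 0; observed 0. Eliminates M7 stuck-at-1.
Only M5 stuck-at-1 is consistent with every test.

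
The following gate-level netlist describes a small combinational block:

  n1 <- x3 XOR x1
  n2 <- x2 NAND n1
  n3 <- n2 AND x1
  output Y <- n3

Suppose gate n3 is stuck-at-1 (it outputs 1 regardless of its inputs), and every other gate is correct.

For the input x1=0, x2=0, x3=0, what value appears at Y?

1

Propagate with n3 forced: n1=0, n2=1, n3=1 [stuck-at-1].
So Y = 1. (Without the fault it would be 0.)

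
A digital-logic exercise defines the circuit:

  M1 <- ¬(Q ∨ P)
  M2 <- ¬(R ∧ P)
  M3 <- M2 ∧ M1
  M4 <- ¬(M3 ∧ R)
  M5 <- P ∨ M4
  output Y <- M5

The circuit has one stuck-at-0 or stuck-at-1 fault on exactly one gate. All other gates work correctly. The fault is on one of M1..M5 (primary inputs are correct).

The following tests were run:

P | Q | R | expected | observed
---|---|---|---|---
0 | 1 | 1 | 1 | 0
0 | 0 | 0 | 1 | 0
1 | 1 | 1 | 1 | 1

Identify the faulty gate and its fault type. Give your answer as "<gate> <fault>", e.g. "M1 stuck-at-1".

M4 stuck-at-0

Fault-free values for test 1 (P=0, Q=1, R=1): M1=0, M2=1, M3=0, M4=1, M5=1, giving Y=1. Observed 0.
Test 1: faults giving observed 0 are {M1 stuck-at-1, M3 stuck-at-1, M4 stuck-at-0, M5 stuck-at-0}.
Test 2 (P=0, Q=0, R=0): fault-free M1=1, M2=1, M3=1, M4=1, M5=1 → 1; observed 0. Eliminates M1 stuck-at-1, M3 stuck-at-1.
Test 3 (P=1, Q=1, R=1): fault-free M1=0, M2=0, M3=0, M4=1, M5=1 → 1; observed 1. Eliminates M5 stuck-at-0.
Only M4 stuck-at-0 is consistent with every test.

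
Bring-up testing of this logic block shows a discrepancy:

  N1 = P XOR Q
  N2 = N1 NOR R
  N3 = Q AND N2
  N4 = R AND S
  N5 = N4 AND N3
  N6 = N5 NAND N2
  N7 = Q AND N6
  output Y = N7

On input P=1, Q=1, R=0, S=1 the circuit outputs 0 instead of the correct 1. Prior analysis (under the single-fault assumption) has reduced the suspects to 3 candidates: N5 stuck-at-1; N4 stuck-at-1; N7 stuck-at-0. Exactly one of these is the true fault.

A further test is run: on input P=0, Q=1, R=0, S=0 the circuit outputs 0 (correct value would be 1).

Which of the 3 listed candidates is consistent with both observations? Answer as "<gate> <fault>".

Evaluate each candidate on input P=0, Q=1, R=0, S=0:
  N5 stuck-at-1: N1=1, N2=0, N3=0, N4=0, N5=1 [stuck-at-1], N6=1, N7=1 → 1 — eliminated
  N4 stuck-at-1: N1=1, N2=0, N3=0, N4=1 [stuck-at-1], N5=0, N6=1, N7=1 → 1 — eliminated
  N7 stuck-at-0: N1=1, N2=0, N3=0, N4=0, N5=0, N6=1, N7=0 [stuck-at-0] → 0 — matches
Only N7 stuck-at-0 reproduces the observed 0.

N7 stuck-at-0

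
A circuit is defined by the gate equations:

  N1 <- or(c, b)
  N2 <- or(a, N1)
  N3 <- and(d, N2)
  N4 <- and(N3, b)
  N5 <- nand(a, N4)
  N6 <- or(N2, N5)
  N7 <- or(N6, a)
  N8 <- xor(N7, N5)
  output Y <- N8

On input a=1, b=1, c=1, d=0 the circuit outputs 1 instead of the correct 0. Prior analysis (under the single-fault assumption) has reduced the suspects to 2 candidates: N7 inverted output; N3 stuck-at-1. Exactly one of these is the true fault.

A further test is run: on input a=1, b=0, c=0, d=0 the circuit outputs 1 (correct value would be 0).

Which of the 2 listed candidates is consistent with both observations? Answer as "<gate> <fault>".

Evaluate each candidate on input a=1, b=0, c=0, d=0:
  N7 inverted output: N1=0, N2=1, N3=0, N4=0, N5=1, N6=1, N7=0 [inverted output], N8=1 → 1 — matches
  N3 stuck-at-1: N1=0, N2=1, N3=1 [stuck-at-1], N4=0, N5=1, N6=1, N7=1, N8=0 → 0 — eliminated
Only N7 inverted output reproduces the observed 1.

N7 inverted output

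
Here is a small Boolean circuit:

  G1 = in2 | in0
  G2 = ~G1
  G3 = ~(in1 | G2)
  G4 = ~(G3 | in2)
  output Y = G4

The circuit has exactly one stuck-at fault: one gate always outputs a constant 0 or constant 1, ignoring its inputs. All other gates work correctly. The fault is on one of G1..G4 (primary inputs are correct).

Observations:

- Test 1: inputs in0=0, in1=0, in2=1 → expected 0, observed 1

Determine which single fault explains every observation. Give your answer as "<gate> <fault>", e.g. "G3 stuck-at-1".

G4 stuck-at-1

Fault-free values for test 1 (in0=0, in1=0, in2=1): G1=1, G2=0, G3=1, G4=0, giving Y=0. Observed 1.
Test 1: faults giving observed 1 are {G4 stuck-at-1}.
Only G4 stuck-at-1 is consistent with every test.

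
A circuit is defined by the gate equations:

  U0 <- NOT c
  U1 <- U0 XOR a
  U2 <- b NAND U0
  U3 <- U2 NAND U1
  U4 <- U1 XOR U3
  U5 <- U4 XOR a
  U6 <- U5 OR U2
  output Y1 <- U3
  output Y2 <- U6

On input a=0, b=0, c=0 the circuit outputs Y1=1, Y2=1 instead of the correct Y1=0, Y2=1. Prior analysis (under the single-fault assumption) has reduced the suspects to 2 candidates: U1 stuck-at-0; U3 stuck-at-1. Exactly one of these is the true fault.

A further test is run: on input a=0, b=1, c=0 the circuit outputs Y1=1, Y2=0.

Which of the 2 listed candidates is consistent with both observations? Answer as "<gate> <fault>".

Evaluate each candidate on input a=0, b=1, c=0:
  U1 stuck-at-0: U0=1, U1=0 [stuck-at-0], U2=0, U3=1, U4=1, U5=1, U6=1 → Y1=1, Y2=1 — eliminated
  U3 stuck-at-1: U0=1, U1=1, U2=0, U3=1 [stuck-at-1], U4=0, U5=0, U6=0 → Y1=1, Y2=0 — matches
Only U3 stuck-at-1 reproduces the observed Y1=1, Y2=0.

U3 stuck-at-1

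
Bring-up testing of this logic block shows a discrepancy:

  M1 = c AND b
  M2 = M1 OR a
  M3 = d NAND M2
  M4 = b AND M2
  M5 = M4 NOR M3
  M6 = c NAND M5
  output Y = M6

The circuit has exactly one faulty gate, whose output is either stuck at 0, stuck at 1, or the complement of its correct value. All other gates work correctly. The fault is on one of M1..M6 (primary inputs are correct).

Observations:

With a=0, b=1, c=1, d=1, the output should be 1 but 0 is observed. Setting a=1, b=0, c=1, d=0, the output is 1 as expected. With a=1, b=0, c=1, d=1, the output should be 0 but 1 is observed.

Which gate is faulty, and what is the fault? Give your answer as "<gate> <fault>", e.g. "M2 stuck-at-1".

Fault-free values for test 1 (a=0, b=1, c=1, d=1): M1=1, M2=1, M3=0, M4=1, M5=0, M6=1, giving Y=1. Observed 0.
Test 1: faults giving observed 0 are {M4 stuck-at-0, M4 inverted output, M5 stuck-at-1, M5 inverted output, M6 stuck-at-0, M6 inverted output}.
Test 2 (a=1, b=0, c=1, d=0): fault-free M1=0, M2=1, M3=1, M4=0, M5=0, M6=1 → 1; observed 1. Eliminates M5 stuck-at-1, M5 inverted output, M6 stuck-at-0, M6 inverted output.
Test 3 (a=1, b=0, c=1, d=1): fault-free M1=0, M2=1, M3=0, M4=0, M5=1, M6=0 → 0; observed 1. Eliminates M4 stuck-at-0.
Only M4 inverted output is consistent with every test.

M4 inverted output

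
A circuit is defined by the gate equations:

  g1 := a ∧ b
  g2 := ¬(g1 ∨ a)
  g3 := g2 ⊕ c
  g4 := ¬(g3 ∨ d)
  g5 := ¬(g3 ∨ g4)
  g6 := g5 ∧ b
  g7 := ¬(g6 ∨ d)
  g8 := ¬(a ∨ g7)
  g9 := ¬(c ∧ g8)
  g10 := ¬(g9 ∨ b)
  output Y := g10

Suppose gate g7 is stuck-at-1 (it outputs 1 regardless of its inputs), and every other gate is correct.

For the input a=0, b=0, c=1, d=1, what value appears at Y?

Propagate with g7 forced: g1=0, g2=1, g3=0, g4=0, g5=1, g6=0, g7=1 [stuck-at-1], g8=0, g9=1, g10=0.
So Y = 0. (Without the fault it would be 1.)

0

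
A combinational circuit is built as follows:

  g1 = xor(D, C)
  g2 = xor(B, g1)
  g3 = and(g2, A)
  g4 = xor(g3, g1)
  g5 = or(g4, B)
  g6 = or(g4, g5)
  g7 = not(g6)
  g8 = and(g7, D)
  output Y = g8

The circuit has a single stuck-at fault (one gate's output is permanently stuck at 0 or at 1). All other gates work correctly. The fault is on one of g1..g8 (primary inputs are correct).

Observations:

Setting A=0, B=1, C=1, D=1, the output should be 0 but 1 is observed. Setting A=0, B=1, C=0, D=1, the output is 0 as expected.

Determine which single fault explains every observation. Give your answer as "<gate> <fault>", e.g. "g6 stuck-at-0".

g5 stuck-at-0

Fault-free values for test 1 (A=0, B=1, C=1, D=1): g1=0, g2=1, g3=0, g4=0, g5=1, g6=1, g7=0, g8=0, giving Y=0. Observed 1.
Test 1: faults giving observed 1 are {g5 stuck-at-0, g6 stuck-at-0, g7 stuck-at-1, g8 stuck-at-1}.
Test 2 (A=0, B=1, C=0, D=1): fault-free g1=1, g2=0, g3=0, g4=1, g5=1, g6=1, g7=0, g8=0 → 0; observed 0. Eliminates g6 stuck-at-0, g7 stuck-at-1, g8 stuck-at-1.
Only g5 stuck-at-0 is consistent with every test.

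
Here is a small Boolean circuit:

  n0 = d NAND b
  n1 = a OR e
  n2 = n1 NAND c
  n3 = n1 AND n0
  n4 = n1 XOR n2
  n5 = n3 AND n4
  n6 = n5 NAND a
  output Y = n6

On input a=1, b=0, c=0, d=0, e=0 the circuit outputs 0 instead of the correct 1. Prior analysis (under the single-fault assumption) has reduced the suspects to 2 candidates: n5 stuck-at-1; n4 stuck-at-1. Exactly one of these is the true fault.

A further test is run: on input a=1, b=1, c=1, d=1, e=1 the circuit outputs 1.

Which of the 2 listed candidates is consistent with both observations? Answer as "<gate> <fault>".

Evaluate each candidate on input a=1, b=1, c=1, d=1, e=1:
  n5 stuck-at-1: n0=0, n1=1, n2=0, n3=0, n4=1, n5=1 [stuck-at-1], n6=0 → 0 — eliminated
  n4 stuck-at-1: n0=0, n1=1, n2=0, n3=0, n4=1 [stuck-at-1], n5=0, n6=1 → 1 — matches
Only n4 stuck-at-1 reproduces the observed 1.

n4 stuck-at-1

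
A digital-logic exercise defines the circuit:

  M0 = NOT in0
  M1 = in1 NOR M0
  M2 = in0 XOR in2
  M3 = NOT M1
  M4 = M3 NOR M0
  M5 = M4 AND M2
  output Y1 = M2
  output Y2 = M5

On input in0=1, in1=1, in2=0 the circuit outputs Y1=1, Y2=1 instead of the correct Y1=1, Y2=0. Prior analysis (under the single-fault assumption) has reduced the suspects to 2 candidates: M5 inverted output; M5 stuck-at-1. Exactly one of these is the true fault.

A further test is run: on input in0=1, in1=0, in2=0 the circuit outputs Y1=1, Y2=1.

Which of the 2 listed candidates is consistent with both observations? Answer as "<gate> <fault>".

Evaluate each candidate on input in0=1, in1=0, in2=0:
  M5 inverted output: M0=0, M1=1, M2=1, M3=0, M4=1, M5=0 [inverted output] → Y1=1, Y2=0 — eliminated
  M5 stuck-at-1: M0=0, M1=1, M2=1, M3=0, M4=1, M5=1 [stuck-at-1] → Y1=1, Y2=1 — matches
Only M5 stuck-at-1 reproduces the observed Y1=1, Y2=1.

M5 stuck-at-1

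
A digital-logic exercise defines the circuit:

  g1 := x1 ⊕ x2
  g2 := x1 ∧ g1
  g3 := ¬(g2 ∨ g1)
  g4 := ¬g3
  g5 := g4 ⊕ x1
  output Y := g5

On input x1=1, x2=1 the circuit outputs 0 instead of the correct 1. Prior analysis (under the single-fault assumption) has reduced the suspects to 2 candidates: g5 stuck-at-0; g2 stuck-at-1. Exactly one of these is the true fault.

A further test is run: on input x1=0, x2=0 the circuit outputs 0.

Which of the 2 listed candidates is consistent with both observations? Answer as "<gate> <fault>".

Evaluate each candidate on input x1=0, x2=0:
  g5 stuck-at-0: g1=0, g2=0, g3=1, g4=0, g5=0 [stuck-at-0] → 0 — matches
  g2 stuck-at-1: g1=0, g2=1 [stuck-at-1], g3=0, g4=1, g5=1 → 1 — eliminated
Only g5 stuck-at-0 reproduces the observed 0.

g5 stuck-at-0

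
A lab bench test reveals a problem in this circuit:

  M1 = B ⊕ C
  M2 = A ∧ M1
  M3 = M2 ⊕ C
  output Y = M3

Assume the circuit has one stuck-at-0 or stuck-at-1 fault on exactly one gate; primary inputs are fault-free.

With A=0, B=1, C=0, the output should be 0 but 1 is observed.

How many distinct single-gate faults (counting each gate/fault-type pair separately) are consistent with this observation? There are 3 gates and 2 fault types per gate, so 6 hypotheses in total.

Fault-free: M1=1, M2=0, M3=0 → 0. Observed 1.
  M1 stuck-at-0: output 0 ✗
  M1 stuck-at-1: output 0 ✗
  M2 stuck-at-0: output 0 ✗
  M2 stuck-at-1: output 1 ✓
  M3 stuck-at-0: output 0 ✗
  M3 stuck-at-1: output 1 ✓
Consistent faults: {M2 stuck-at-1, M3 stuck-at-1} — 2 in all.

2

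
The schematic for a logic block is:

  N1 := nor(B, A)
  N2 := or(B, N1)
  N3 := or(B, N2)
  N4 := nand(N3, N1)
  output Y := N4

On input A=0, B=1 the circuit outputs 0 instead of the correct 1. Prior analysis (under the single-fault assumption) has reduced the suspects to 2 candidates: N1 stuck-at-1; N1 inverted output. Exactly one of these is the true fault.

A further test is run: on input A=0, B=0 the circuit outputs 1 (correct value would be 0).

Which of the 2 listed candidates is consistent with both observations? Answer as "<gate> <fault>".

Evaluate each candidate on input A=0, B=0:
  N1 stuck-at-1: N1=1 [stuck-at-1], N2=1, N3=1, N4=0 → 0 — eliminated
  N1 inverted output: N1=0 [inverted output], N2=0, N3=0, N4=1 → 1 — matches
Only N1 inverted output reproduces the observed 1.

N1 inverted output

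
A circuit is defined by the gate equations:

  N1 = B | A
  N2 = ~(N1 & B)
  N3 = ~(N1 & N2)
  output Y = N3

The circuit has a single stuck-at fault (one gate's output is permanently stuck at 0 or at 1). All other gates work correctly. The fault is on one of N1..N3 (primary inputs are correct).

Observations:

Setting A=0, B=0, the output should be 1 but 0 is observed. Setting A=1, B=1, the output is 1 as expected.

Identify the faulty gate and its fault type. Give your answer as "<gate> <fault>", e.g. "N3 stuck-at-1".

N1 stuck-at-1

Fault-free values for test 1 (A=0, B=0): N1=0, N2=1, N3=1, giving Y=1. Observed 0.
Test 1: faults giving observed 0 are {N1 stuck-at-1, N3 stuck-at-0}.
Test 2 (A=1, B=1): fault-free N1=1, N2=0, N3=1 → 1; observed 1. Eliminates N3 stuck-at-0.
Only N1 stuck-at-1 is consistent with every test.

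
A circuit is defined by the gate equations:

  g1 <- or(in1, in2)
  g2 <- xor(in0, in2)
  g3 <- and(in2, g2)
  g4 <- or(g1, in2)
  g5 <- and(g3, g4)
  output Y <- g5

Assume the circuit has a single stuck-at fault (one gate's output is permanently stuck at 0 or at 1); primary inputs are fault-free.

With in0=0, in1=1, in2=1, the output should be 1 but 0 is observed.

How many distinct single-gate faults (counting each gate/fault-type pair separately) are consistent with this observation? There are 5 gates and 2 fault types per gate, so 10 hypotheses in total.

Fault-free: g1=1, g2=1, g3=1, g4=1, g5=1 → 1. Observed 0.
  g1 stuck-at-0: output 1 ✗
  g1 stuck-at-1: output 1 ✗
  g2 stuck-at-0: output 0 ✓
  g2 stuck-at-1: output 1 ✗
  g3 stuck-at-0: output 0 ✓
  g3 stuck-at-1: output 1 ✗
  g4 stuck-at-0: output 0 ✓
  g4 stuck-at-1: output 1 ✗
  g5 stuck-at-0: output 0 ✓
  g5 stuck-at-1: output 1 ✗
Consistent faults: {g2 stuck-at-0, g3 stuck-at-0, g4 stuck-at-0, g5 stuck-at-0} — 4 in all.

4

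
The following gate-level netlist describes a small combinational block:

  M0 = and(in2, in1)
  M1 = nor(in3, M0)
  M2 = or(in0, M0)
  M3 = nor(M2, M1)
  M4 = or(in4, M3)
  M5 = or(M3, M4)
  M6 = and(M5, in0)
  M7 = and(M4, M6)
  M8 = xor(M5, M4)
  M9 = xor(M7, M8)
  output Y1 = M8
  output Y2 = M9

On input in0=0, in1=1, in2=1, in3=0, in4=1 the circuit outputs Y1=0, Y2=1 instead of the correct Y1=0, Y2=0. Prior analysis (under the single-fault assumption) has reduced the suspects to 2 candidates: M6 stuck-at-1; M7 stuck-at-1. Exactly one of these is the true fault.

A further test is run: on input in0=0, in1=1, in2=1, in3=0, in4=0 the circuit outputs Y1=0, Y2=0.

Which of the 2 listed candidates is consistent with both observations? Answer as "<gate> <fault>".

M6 stuck-at-1

Evaluate each candidate on input in0=0, in1=1, in2=1, in3=0, in4=0:
  M6 stuck-at-1: M0=1, M1=0, M2=1, M3=0, M4=0, M5=0, M6=1 [stuck-at-1], M7=0, M8=0, M9=0 → Y1=0, Y2=0 — matches
  M7 stuck-at-1: M0=1, M1=0, M2=1, M3=0, M4=0, M5=0, M6=0, M7=1 [stuck-at-1], M8=0, M9=1 → Y1=0, Y2=1 — eliminated
Only M6 stuck-at-1 reproduces the observed Y1=0, Y2=0.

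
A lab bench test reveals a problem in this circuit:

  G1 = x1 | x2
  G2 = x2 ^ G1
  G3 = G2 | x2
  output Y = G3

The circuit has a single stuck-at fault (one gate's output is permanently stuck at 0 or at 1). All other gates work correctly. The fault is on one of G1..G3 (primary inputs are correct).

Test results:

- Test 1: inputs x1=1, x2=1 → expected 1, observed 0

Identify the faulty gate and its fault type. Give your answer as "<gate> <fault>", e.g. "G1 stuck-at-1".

Fault-free values for test 1 (x1=1, x2=1): G1=1, G2=0, G3=1, giving Y=1. Observed 0.
Test 1: faults giving observed 0 are {G3 stuck-at-0}.
Only G3 stuck-at-0 is consistent with every test.

G3 stuck-at-0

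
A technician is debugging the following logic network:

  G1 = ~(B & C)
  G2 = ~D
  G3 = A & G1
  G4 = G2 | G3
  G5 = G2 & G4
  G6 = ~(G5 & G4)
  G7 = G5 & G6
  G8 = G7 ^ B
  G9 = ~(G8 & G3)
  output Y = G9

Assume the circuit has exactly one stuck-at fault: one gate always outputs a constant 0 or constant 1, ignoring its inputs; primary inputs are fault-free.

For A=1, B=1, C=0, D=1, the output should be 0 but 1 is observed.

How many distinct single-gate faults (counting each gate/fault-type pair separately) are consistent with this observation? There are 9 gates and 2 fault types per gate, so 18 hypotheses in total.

Fault-free: G1=1, G2=0, G3=1, G4=1, G5=0, G6=1, G7=0, G8=1, G9=0 → 0. Observed 1.
  G1: stuck-at-0 ✓; others ✗
  G2: none of the 2 fault types match ✗
  G3: stuck-at-0 ✓; others ✗
  G4: none of the 2 fault types match ✗
  G5: none of the 2 fault types match ✗
  G6: none of the 2 fault types match ✗
  G7: stuck-at-1 ✓; others ✗
  G8: stuck-at-0 ✓; others ✗
  G9: stuck-at-1 ✓; others ✗
Consistent faults: {G1 stuck-at-0, G3 stuck-at-0, G7 stuck-at-1, G8 stuck-at-0, G9 stuck-at-1} — 5 in all.

5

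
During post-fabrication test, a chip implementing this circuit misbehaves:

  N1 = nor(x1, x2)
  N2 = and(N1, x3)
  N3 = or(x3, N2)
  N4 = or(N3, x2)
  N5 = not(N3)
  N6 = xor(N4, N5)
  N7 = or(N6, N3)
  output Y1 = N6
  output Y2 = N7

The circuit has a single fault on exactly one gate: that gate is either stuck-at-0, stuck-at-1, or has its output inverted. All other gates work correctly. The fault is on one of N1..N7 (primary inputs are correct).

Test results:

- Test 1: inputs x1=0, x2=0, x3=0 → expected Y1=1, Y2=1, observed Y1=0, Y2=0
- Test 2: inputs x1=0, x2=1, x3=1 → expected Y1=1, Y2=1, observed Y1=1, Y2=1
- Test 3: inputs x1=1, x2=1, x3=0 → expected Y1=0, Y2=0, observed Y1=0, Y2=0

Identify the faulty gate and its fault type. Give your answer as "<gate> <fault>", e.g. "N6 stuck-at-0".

N4 stuck-at-1

Fault-free values for test 1 (x1=0, x2=0, x3=0): N1=1, N2=0, N3=0, N4=0, N5=1, N6=1, N7=1, giving Y1=1, Y2=1. Observed Y1=0, Y2=0.
Test 1: faults giving observed Y1=0, Y2=0 are {N4 stuck-at-1, N4 inverted output, N5 stuck-at-0, N5 inverted output, N6 stuck-at-0, N6 inverted output}.
Test 2 (x1=0, x2=1, x3=1): fault-free N1=0, N2=0, N3=1, N4=1, N5=0, N6=1, N7=1 → Y1=1, Y2=1; observed Y1=1, Y2=1. Eliminates N4 inverted output, N5 inverted output, N6 stuck-at-0, N6 inverted output.
Test 3 (x1=1, x2=1, x3=0): fault-free N1=0, N2=0, N3=0, N4=1, N5=1, N6=0, N7=0 → Y1=0, Y2=0; observed Y1=0, Y2=0. Eliminates N5 stuck-at-0.
Only N4 stuck-at-1 is consistent with every test.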